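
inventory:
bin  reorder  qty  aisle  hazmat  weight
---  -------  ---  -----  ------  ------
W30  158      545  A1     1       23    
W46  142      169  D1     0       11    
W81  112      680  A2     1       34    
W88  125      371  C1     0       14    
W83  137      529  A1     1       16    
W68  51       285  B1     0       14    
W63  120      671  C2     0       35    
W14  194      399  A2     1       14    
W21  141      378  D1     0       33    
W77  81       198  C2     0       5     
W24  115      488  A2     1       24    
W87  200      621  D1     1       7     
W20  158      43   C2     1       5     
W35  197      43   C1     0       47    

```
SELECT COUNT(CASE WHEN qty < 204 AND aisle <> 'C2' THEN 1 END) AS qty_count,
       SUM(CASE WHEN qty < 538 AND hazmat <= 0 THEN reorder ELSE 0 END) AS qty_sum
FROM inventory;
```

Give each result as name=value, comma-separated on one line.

qty_count=2, qty_sum=737

[qty_count: qty < 204 AND aisle <> 'C2']
bin=W30: ✗
bin=W46: ✓ → 1
bin=W81: ✗
bin=W88: ✗
bin=W83: ✗
bin=W68: ✗
bin=W63: ✗
bin=W14: ✗
bin=W21: ✗
bin=W77: ✗
bin=W24: ✗
bin=W87: ✗
bin=W20: ✗
bin=W35: ✓ → 1
qty_count = COUNT(1, 1) = 2
—
[qty_sum: qty < 538 AND hazmat <= 0]
bin=W30: ✗
bin=W46: ✓ → 142
bin=W81: ✗
bin=W88: ✓ → 125
bin=W83: ✗
bin=W68: ✓ → 51
bin=W63: ✗
bin=W14: ✗
bin=W21: ✓ → 141
bin=W77: ✓ → 81
bin=W24: ✗
bin=W87: ✗
bin=W20: ✗
bin=W35: ✓ → 197
qty_sum = 142 + 125 + 51 + 141 + 81 + 197 = 737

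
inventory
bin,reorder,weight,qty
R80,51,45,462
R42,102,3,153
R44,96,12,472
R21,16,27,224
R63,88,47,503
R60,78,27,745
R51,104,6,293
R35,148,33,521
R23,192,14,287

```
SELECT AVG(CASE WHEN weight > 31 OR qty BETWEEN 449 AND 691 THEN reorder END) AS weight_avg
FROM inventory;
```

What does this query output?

bin=R80: ✓ → 51
bin=R42: ✗
bin=R44: ✓ → 96
bin=R21: ✗
bin=R63: ✓ → 88
bin=R60: ✗
bin=R51: ✗
bin=R35: ✓ → 148
bin=R23: ✗
weight_avg = (51 + 96 + 88 + 148) / 4 = 95.75

95.75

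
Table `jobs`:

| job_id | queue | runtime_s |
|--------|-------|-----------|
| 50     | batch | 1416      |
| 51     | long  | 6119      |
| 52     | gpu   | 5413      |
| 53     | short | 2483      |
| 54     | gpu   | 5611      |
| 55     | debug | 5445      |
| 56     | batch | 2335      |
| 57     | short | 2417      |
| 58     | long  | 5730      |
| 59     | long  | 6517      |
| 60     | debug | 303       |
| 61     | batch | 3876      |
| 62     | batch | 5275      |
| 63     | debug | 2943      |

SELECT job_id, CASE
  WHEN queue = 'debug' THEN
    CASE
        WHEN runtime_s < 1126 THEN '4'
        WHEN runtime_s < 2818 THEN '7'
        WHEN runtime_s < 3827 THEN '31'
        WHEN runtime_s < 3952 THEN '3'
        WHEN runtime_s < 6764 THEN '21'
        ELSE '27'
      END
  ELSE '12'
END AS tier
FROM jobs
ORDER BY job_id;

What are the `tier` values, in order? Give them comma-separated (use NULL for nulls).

12, 12, 12, 12, 12, 21, 12, 12, 12, 12, 4, 12, 12, 31

job_id=50: queue='batch' → outer ELSE → 12
job_id=51: queue='long' → outer ELSE → 12
job_id=52: queue='gpu' → outer ELSE → 12
job_id=53: queue='short' → outer ELSE → 12
job_id=54: queue='gpu' → outer ELSE → 12
job_id=55: queue='debug' → inner[runtime_s < 6764] → 21
job_id=56: queue='batch' → outer ELSE → 12
job_id=57: queue='short' → outer ELSE → 12
job_id=58: queue='long' → outer ELSE → 12
job_id=59: queue='long' → outer ELSE → 12
job_id=60: queue='debug' → inner[runtime_s < 1126] → 4
job_id=61: queue='batch' → outer ELSE → 12
job_id=62: queue='batch' → outer ELSE → 12
job_id=63: queue='debug' → inner[runtime_s < 3827] → 31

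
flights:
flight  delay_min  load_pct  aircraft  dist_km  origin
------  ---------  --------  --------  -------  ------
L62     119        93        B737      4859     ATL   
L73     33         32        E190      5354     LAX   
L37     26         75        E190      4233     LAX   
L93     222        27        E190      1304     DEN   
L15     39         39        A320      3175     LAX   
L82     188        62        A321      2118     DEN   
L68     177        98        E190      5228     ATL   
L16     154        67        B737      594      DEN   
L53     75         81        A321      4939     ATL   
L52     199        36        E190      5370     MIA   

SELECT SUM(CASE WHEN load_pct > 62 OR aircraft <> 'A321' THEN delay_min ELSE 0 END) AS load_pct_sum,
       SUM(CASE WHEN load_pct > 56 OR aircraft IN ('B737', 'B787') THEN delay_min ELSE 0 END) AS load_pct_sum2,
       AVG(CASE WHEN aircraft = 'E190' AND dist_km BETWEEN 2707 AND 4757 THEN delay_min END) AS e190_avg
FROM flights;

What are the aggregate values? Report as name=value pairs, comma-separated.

load_pct_sum=1044, load_pct_sum2=739, e190_avg=26

[load_pct_sum: load_pct > 62 OR aircraft <> 'A321']
flight=L62: ✓ → 119
flight=L73: ✓ → 33
flight=L37: ✓ → 26
flight=L93: ✓ → 222
flight=L15: ✓ → 39
flight=L82: ✗
flight=L68: ✓ → 177
flight=L16: ✓ → 154
flight=L53: ✓ → 75
flight=L52: ✓ → 199
load_pct_sum = 119 + 33 + 26 + 222 + 39 + 177 + 154 + 75 + 199 = 1044
—
[load_pct_sum2: load_pct > 56 OR aircraft IN ('B737', 'B787')]
flight=L62: ✓ → 119
flight=L73: ✗
flight=L37: ✓ → 26
flight=L93: ✗
flight=L15: ✗
flight=L82: ✓ → 188
flight=L68: ✓ → 177
flight=L16: ✓ → 154
flight=L53: ✓ → 75
flight=L52: ✗
load_pct_sum2 = 119 + 26 + 188 + 177 + 154 + 75 = 739
—
[e190_avg: aircraft = 'E190' AND dist_km BETWEEN 2707 AND 4757]
flight=L62: ✗
flight=L73: ✗
flight=L37: ✓ → 26
flight=L93: ✗
flight=L15: ✗
flight=L82: ✗
flight=L68: ✗
flight=L16: ✗
flight=L53: ✗
flight=L52: ✗
e190_avg = 26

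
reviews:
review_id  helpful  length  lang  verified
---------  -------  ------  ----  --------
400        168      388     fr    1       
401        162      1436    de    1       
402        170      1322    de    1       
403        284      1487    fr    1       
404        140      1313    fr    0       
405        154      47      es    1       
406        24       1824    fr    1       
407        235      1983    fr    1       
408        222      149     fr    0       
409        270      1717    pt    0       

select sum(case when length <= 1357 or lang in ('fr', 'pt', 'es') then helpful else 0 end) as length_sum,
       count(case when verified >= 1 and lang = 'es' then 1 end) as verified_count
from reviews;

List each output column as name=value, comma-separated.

[length_sum: length <= 1357 or lang in ('fr', 'pt', 'es')]
review_id=400: ✓ → 168
review_id=401: ✗
review_id=402: ✓ → 170
review_id=403: ✓ → 284
review_id=404: ✓ → 140
review_id=405: ✓ → 154
review_id=406: ✓ → 24
review_id=407: ✓ → 235
review_id=408: ✓ → 222
review_id=409: ✓ → 270
length_sum = 168 + 170 + 284 + 140 + 154 + 24 + 235 + 222 + 270 = 1667
—
[verified_count: verified >= 1 and lang = 'es']
review_id=400: ✗
review_id=401: ✗
review_id=402: ✗
review_id=403: ✗
review_id=404: ✗
review_id=405: ✓ → 1
review_id=406: ✗
review_id=407: ✗
review_id=408: ✗
review_id=409: ✗
verified_count = COUNT(1) = 1

length_sum=1667, verified_count=1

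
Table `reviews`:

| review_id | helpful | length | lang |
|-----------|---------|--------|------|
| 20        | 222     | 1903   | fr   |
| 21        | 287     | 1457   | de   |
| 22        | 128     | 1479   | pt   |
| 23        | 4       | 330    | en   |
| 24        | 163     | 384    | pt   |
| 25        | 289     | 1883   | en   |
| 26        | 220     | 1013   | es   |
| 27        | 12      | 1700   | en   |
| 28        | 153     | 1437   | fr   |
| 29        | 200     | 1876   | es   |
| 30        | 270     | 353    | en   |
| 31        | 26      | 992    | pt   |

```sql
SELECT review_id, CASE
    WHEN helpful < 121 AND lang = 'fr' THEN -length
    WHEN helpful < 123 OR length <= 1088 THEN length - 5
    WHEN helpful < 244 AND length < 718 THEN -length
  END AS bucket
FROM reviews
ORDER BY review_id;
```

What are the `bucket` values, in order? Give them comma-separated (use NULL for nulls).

review_id=20: (no match → NULL) → NULL
review_id=21: (no match → NULL) → NULL
review_id=22: (no match → NULL) → NULL
review_id=23: helpful < 123 OR length <= 1088 → 325
review_id=24: helpful < 123 OR length <= 1088 → 379
review_id=25: (no match → NULL) → NULL
review_id=26: helpful < 123 OR length <= 1088 → 1008
review_id=27: helpful < 123 OR length <= 1088 → 1695
review_id=28: (no match → NULL) → NULL
review_id=29: (no match → NULL) → NULL
review_id=30: helpful < 123 OR length <= 1088 → 348
review_id=31: helpful < 123 OR length <= 1088 → 987

NULL, NULL, NULL, 325, 379, NULL, 1008, 1695, NULL, NULL, 348, 987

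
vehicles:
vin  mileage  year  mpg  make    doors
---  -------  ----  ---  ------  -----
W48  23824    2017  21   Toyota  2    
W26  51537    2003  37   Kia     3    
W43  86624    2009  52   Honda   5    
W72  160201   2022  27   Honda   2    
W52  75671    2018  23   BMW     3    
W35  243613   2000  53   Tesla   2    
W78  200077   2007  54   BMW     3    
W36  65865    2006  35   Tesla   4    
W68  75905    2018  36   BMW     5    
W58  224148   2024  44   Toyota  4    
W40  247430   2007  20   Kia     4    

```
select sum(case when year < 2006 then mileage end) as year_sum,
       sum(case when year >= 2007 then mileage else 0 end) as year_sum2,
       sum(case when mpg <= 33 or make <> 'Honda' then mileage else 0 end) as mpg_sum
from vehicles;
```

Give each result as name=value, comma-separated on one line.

year_sum=295150, year_sum2=1093880, mpg_sum=1368271

[year_sum: year < 2006]
vin=W48: ✗
vin=W26: ✓ → 51537
vin=W43: ✗
vin=W72: ✗
vin=W52: ✗
vin=W35: ✓ → 243613
vin=W78: ✗
vin=W36: ✗
vin=W68: ✗
vin=W58: ✗
vin=W40: ✗
year_sum = 51537 + 243613 = 295150
—
[year_sum2: year >= 2007]
vin=W48: ✓ → 23824
vin=W26: ✗
vin=W43: ✓ → 86624
vin=W72: ✓ → 160201
vin=W52: ✓ → 75671
vin=W35: ✗
vin=W78: ✓ → 200077
vin=W36: ✗
vin=W68: ✓ → 75905
vin=W58: ✓ → 224148
vin=W40: ✓ → 247430
year_sum2 = 23824 + 86624 + 160201 + 75671 + 200077 + 75905 + 224148 + 247430 = 1093880
—
[mpg_sum: mpg <= 33 or make <> 'Honda']
vin=W48: ✓ → 23824
vin=W26: ✓ → 51537
vin=W43: ✗
vin=W72: ✓ → 160201
vin=W52: ✓ → 75671
vin=W35: ✓ → 243613
vin=W78: ✓ → 200077
vin=W36: ✓ → 65865
vin=W68: ✓ → 75905
vin=W58: ✓ → 224148
vin=W40: ✓ → 247430
mpg_sum = 23824 + 51537 + 160201 + 75671 + 243613 + 200077 + 65865 + 75905 + 224148 + 247430 = 1368271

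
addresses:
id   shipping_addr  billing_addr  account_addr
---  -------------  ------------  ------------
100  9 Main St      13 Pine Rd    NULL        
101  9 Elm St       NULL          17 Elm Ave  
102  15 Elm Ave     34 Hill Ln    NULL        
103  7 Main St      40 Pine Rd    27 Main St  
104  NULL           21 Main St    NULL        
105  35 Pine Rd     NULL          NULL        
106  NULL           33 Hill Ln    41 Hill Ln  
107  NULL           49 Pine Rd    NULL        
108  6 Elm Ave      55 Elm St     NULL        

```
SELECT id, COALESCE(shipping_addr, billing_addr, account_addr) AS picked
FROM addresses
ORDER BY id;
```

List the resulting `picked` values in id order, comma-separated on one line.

id=100: shipping_addr=9 Main St → 9 Main St
id=101: shipping_addr=9 Elm St → 9 Elm St
id=102: shipping_addr=15 Elm Ave → 15 Elm Ave
id=103: shipping_addr=7 Main St → 7 Main St
id=104: shipping_addr=NULL, billing_addr=21 Main St → 21 Main St
id=105: shipping_addr=35 Pine Rd → 35 Pine Rd
id=106: shipping_addr=NULL, billing_addr=33 Hill Ln → 33 Hill Ln
id=107: shipping_addr=NULL, billing_addr=49 Pine Rd → 49 Pine Rd
id=108: shipping_addr=6 Elm Ave → 6 Elm Ave

9 Main St, 9 Elm St, 15 Elm Ave, 7 Main St, 21 Main St, 35 Pine Rd, 33 Hill Ln, 49 Pine Rd, 6 Elm Ave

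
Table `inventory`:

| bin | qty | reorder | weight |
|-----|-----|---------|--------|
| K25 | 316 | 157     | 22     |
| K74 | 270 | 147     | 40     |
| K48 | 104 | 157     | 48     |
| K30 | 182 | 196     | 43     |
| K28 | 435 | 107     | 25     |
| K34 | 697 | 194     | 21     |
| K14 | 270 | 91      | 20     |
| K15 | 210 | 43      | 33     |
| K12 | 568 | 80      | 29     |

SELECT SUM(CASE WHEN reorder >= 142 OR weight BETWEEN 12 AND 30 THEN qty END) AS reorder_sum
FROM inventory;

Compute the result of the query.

bin=K25: ✓ → 316
bin=K74: ✓ → 270
bin=K48: ✓ → 104
bin=K30: ✓ → 182
bin=K28: ✓ → 435
bin=K34: ✓ → 697
bin=K14: ✓ → 270
bin=K15: ✗
bin=K12: ✓ → 568
reorder_sum = 316 + 270 + 104 + 182 + 435 + 697 + 270 + 568 = 2842

2842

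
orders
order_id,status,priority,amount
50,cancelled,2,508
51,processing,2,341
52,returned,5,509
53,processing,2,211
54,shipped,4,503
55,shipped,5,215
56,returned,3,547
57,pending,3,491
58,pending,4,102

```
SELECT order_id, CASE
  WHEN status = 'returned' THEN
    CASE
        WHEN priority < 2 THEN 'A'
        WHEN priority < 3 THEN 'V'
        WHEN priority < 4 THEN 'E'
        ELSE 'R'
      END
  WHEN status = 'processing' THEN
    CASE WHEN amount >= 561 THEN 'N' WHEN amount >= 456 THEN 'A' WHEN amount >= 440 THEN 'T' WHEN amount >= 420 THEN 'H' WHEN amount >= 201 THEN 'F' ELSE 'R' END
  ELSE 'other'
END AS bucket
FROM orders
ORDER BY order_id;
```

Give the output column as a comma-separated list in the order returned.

order_id=50: status='cancelled' → outer ELSE → other
order_id=51: status='processing' → inner[amount >= 201] → F
order_id=52: status='returned' → inner[ELSE] → R
order_id=53: status='processing' → inner[amount >= 201] → F
order_id=54: status='shipped' → outer ELSE → other
order_id=55: status='shipped' → outer ELSE → other
order_id=56: status='returned' → inner[priority < 4] → E
order_id=57: status='pending' → outer ELSE → other
order_id=58: status='pending' → outer ELSE → other

other, F, R, F, other, other, E, other, other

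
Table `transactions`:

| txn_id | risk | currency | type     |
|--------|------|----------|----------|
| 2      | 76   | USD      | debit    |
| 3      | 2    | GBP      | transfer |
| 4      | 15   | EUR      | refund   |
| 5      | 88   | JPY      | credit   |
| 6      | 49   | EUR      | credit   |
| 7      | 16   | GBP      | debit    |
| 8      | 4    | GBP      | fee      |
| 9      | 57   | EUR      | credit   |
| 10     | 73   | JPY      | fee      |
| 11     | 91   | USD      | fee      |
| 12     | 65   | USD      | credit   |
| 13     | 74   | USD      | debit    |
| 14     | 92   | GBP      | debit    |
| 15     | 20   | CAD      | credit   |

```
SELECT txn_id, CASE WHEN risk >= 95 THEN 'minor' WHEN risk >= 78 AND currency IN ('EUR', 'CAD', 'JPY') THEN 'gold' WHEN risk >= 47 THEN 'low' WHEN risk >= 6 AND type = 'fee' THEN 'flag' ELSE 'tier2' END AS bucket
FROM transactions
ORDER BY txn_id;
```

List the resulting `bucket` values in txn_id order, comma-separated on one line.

txn_id=2: risk >= 47 → low
txn_id=3: ELSE → tier2
txn_id=4: ELSE → tier2
txn_id=5: risk >= 78 AND currency IN ('EUR', 'CAD', 'JPY') → gold
txn_id=6: risk >= 47 → low
txn_id=7: ELSE → tier2
txn_id=8: ELSE → tier2
txn_id=9: risk >= 47 → low
txn_id=10: risk >= 47 → low
txn_id=11: risk >= 47 → low
txn_id=12: risk >= 47 → low
txn_id=13: risk >= 47 → low
txn_id=14: risk >= 47 → low
txn_id=15: ELSE → tier2

low, tier2, tier2, gold, low, tier2, tier2, low, low, low, low, low, low, tier2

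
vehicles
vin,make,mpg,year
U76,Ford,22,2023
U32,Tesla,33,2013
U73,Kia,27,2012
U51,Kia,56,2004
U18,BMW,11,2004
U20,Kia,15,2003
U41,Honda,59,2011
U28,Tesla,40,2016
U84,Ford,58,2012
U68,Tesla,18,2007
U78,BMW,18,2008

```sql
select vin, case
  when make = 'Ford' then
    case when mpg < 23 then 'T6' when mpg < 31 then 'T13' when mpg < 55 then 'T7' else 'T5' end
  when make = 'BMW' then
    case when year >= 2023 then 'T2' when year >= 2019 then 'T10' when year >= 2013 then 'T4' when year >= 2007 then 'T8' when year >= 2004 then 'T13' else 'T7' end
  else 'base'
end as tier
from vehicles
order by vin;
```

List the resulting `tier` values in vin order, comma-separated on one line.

vin=U18: make='BMW' → inner[year >= 2004] → T13
vin=U20: make='Kia' → outer ELSE → base
vin=U28: make='Tesla' → outer ELSE → base
vin=U32: make='Tesla' → outer ELSE → base
vin=U41: make='Honda' → outer ELSE → base
vin=U51: make='Kia' → outer ELSE → base
vin=U68: make='Tesla' → outer ELSE → base
vin=U73: make='Kia' → outer ELSE → base
vin=U76: make='Ford' → inner[mpg < 23] → T6
vin=U78: make='BMW' → inner[year >= 2007] → T8
vin=U84: make='Ford' → inner[ELSE] → T5

T13, base, base, base, base, base, base, base, T6, T8, T5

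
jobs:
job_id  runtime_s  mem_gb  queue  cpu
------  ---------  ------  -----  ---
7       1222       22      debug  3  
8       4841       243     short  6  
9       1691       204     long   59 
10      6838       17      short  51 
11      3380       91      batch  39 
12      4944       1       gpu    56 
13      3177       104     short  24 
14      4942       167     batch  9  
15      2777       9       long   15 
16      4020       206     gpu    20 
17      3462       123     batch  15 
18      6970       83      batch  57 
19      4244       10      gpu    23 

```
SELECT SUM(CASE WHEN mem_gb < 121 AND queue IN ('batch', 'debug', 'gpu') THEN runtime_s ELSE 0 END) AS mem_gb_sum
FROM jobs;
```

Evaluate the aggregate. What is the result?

job_id=7: ✓ → 1222
job_id=8: ✗
job_id=9: ✗
job_id=10: ✗
job_id=11: ✓ → 3380
job_id=12: ✓ → 4944
job_id=13: ✗
job_id=14: ✗
job_id=15: ✗
job_id=16: ✗
job_id=17: ✗
job_id=18: ✓ → 6970
job_id=19: ✓ → 4244
mem_gb_sum = 1222 + 3380 + 4944 + 6970 + 4244 = 20760

20760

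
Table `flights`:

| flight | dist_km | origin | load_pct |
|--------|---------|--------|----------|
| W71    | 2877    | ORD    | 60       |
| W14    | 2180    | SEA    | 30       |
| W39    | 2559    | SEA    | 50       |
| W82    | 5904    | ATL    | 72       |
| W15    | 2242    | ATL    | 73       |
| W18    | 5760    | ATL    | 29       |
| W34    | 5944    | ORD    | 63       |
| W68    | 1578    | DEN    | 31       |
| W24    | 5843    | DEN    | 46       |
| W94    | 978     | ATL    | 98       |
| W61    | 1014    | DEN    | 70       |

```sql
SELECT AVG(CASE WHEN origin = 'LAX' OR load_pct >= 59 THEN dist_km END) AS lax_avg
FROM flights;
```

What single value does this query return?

flight=W71: ✓ → 2877
flight=W14: ✗
flight=W39: ✗
flight=W82: ✓ → 5904
flight=W15: ✓ → 2242
flight=W18: ✗
flight=W34: ✓ → 5944
flight=W68: ✗
flight=W24: ✗
flight=W94: ✓ → 978
flight=W61: ✓ → 1014
lax_avg = (2877 + 5904 + 2242 + 5944 + 978 + 1014) / 6 = 3159.8333333333

3159.8333333333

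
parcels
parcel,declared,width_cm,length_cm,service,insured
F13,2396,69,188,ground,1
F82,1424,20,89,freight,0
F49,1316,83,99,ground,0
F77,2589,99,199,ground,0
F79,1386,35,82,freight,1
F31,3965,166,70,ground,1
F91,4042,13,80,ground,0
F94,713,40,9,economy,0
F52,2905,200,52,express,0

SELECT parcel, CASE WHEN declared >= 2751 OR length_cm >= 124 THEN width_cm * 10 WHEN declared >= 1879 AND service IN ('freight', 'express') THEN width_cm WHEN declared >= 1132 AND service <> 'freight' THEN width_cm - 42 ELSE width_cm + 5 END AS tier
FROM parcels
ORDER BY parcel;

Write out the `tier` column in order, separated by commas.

690, 1660, 41, 2000, 990, 40, 25, 130, 45

parcel=F13: declared >= 2751 OR length_cm >= 124 → 690
parcel=F31: declared >= 2751 OR length_cm >= 124 → 1660
parcel=F49: declared >= 1132 AND service <> 'freight' → 41
parcel=F52: declared >= 2751 OR length_cm >= 124 → 2000
parcel=F77: declared >= 2751 OR length_cm >= 124 → 990
parcel=F79: ELSE → 40
parcel=F82: ELSE → 25
parcel=F91: declared >= 2751 OR length_cm >= 124 → 130
parcel=F94: ELSE → 45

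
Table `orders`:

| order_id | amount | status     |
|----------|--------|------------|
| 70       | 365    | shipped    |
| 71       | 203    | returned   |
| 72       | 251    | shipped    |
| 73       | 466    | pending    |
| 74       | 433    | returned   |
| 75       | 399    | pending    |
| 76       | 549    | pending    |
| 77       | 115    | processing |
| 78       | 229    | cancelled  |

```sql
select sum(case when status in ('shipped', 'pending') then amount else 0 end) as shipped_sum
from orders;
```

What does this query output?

order_id=70: ✓ → 365
order_id=71: ✗
order_id=72: ✓ → 251
order_id=73: ✓ → 466
order_id=74: ✗
order_id=75: ✓ → 399
order_id=76: ✓ → 549
order_id=77: ✗
order_id=78: ✗
shipped_sum = 365 + 251 + 466 + 399 + 549 = 2030

2030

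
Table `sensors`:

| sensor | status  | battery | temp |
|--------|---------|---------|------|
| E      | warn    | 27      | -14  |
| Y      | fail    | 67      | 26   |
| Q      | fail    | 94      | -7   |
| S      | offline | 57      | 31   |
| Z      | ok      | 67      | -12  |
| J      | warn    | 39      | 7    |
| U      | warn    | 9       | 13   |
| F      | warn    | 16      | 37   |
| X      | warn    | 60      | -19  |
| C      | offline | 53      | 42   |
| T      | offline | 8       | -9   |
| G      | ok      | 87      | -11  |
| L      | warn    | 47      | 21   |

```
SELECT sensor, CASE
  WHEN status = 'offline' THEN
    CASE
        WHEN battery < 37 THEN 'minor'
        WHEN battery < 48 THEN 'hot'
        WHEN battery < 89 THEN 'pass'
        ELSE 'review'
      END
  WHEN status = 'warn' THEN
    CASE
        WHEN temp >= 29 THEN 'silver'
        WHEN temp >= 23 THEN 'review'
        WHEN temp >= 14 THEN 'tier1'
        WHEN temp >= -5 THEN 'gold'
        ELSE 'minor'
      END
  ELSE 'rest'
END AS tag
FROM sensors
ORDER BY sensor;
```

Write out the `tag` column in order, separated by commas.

sensor=C: status='offline' → inner[battery < 89] → pass
sensor=E: status='warn' → inner[ELSE] → minor
sensor=F: status='warn' → inner[temp >= 29] → silver
sensor=G: status='ok' → outer ELSE → rest
sensor=J: status='warn' → inner[temp >= -5] → gold
sensor=L: status='warn' → inner[temp >= 14] → tier1
sensor=Q: status='fail' → outer ELSE → rest
sensor=S: status='offline' → inner[battery < 89] → pass
sensor=T: status='offline' → inner[battery < 37] → minor
sensor=U: status='warn' → inner[temp >= -5] → gold
sensor=X: status='warn' → inner[ELSE] → minor
sensor=Y: status='fail' → outer ELSE → rest
sensor=Z: status='ok' → outer ELSE → rest

pass, minor, silver, rest, gold, tier1, rest, pass, minor, gold, minor, rest, rest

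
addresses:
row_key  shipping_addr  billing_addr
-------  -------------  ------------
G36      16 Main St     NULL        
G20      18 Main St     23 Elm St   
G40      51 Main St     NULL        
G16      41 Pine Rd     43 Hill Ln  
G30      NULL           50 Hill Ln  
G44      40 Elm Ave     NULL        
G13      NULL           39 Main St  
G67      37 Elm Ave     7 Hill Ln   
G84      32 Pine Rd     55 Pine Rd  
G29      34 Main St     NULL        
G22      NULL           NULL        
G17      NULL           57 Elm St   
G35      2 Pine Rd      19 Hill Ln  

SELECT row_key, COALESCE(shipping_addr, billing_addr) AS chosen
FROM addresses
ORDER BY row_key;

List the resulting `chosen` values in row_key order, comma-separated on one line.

row_key=G13: shipping_addr=NULL, billing_addr=39 Main St → 39 Main St
row_key=G16: shipping_addr=41 Pine Rd → 41 Pine Rd
row_key=G17: shipping_addr=NULL, billing_addr=57 Elm St → 57 Elm St
row_key=G20: shipping_addr=18 Main St → 18 Main St
row_key=G22: shipping_addr=NULL, billing_addr=NULL (all NULL) → NULL
row_key=G29: shipping_addr=34 Main St → 34 Main St
row_key=G30: shipping_addr=NULL, billing_addr=50 Hill Ln → 50 Hill Ln
row_key=G35: shipping_addr=2 Pine Rd → 2 Pine Rd
row_key=G36: shipping_addr=16 Main St → 16 Main St
row_key=G40: shipping_addr=51 Main St → 51 Main St
row_key=G44: shipping_addr=40 Elm Ave → 40 Elm Ave
row_key=G67: shipping_addr=37 Elm Ave → 37 Elm Ave
row_key=G84: shipping_addr=32 Pine Rd → 32 Pine Rd

39 Main St, 41 Pine Rd, 57 Elm St, 18 Main St, NULL, 34 Main St, 50 Hill Ln, 2 Pine Rd, 16 Main St, 51 Main St, 40 Elm Ave, 37 Elm Ave, 32 Pine Rd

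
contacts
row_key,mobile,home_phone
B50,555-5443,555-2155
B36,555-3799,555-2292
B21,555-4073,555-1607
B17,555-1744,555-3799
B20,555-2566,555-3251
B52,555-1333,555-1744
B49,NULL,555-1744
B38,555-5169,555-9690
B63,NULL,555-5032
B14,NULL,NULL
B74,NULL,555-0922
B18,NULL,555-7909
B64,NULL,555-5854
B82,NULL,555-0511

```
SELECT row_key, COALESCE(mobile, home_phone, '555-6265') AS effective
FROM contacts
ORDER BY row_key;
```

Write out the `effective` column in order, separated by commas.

555-6265, 555-1744, 555-7909, 555-2566, 555-4073, 555-3799, 555-5169, 555-1744, 555-5443, 555-1333, 555-5032, 555-5854, 555-0922, 555-0511

row_key=B14: mobile=NULL, home_phone=NULL, → literal 555-6265 → 555-6265
row_key=B17: mobile=555-1744 → 555-1744
row_key=B18: mobile=NULL, home_phone=555-7909 → 555-7909
row_key=B20: mobile=555-2566 → 555-2566
row_key=B21: mobile=555-4073 → 555-4073
row_key=B36: mobile=555-3799 → 555-3799
row_key=B38: mobile=555-5169 → 555-5169
row_key=B49: mobile=NULL, home_phone=555-1744 → 555-1744
row_key=B50: mobile=555-5443 → 555-5443
row_key=B52: mobile=555-1333 → 555-1333
row_key=B63: mobile=NULL, home_phone=555-5032 → 555-5032
row_key=B64: mobile=NULL, home_phone=555-5854 → 555-5854
row_key=B74: mobile=NULL, home_phone=555-0922 → 555-0922
row_key=B82: mobile=NULL, home_phone=555-0511 → 555-0511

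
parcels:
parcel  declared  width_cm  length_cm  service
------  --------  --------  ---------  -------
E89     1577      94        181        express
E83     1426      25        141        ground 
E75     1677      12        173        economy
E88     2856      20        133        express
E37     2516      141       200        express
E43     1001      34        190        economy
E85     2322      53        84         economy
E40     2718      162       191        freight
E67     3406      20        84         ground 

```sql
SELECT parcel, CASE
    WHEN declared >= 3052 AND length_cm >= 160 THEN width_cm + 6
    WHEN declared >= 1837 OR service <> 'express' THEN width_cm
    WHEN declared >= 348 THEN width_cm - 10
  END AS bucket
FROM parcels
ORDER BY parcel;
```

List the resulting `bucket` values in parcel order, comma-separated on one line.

parcel=E37: declared >= 1837 OR service <> 'express' → 141
parcel=E40: declared >= 1837 OR service <> 'express' → 162
parcel=E43: declared >= 1837 OR service <> 'express' → 34
parcel=E67: declared >= 1837 OR service <> 'express' → 20
parcel=E75: declared >= 1837 OR service <> 'express' → 12
parcel=E83: declared >= 1837 OR service <> 'express' → 25
parcel=E85: declared >= 1837 OR service <> 'express' → 53
parcel=E88: declared >= 1837 OR service <> 'express' → 20
parcel=E89: declared >= 348 → 84

141, 162, 34, 20, 12, 25, 53, 20, 84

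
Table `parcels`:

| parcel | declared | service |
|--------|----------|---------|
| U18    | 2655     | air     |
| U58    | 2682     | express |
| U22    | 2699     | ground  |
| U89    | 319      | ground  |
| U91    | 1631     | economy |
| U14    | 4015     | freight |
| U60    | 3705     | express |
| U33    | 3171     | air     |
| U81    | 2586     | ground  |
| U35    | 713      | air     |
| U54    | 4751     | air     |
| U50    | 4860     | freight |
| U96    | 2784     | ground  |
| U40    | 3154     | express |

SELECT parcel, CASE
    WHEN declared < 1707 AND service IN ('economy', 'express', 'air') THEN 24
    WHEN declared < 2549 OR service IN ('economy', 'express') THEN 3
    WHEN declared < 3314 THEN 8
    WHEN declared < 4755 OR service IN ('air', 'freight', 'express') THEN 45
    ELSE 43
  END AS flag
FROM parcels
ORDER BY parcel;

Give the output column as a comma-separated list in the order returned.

45, 8, 8, 8, 24, 3, 45, 45, 3, 3, 8, 3, 24, 8

parcel=U14: declared < 4755 OR service IN ('air', 'freight', 'express') → 45
parcel=U18: declared < 3314 → 8
parcel=U22: declared < 3314 → 8
parcel=U33: declared < 3314 → 8
parcel=U35: declared < 1707 AND service IN ('economy', 'express', 'air') → 24
parcel=U40: declared < 2549 OR service IN ('economy', 'express') → 3
parcel=U50: declared < 4755 OR service IN ('air', 'freight', 'express') → 45
parcel=U54: declared < 4755 OR service IN ('air', 'freight', 'express') → 45
parcel=U58: declared < 2549 OR service IN ('economy', 'express') → 3
parcel=U60: declared < 2549 OR service IN ('economy', 'express') → 3
parcel=U81: declared < 3314 → 8
parcel=U89: declared < 2549 OR service IN ('economy', 'express') → 3
parcel=U91: declared < 1707 AND service IN ('economy', 'express', 'air') → 24
parcel=U96: declared < 3314 → 8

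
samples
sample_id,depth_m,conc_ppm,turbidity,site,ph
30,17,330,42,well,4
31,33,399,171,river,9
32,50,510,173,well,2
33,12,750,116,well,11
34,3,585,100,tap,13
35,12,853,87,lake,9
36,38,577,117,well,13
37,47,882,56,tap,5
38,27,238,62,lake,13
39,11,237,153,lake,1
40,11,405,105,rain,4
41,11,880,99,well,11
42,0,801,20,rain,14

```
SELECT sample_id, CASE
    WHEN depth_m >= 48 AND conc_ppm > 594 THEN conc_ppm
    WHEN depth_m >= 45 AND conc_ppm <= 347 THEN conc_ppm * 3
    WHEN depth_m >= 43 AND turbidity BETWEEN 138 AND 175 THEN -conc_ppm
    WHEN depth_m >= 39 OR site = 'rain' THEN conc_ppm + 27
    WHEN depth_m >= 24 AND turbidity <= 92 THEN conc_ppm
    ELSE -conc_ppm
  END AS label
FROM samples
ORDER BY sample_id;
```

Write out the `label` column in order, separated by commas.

sample_id=30: ELSE → -330
sample_id=31: ELSE → -399
sample_id=32: depth_m >= 43 AND turbidity BETWEEN 138 AND 175 → -510
sample_id=33: ELSE → -750
sample_id=34: ELSE → -585
sample_id=35: ELSE → -853
sample_id=36: ELSE → -577
sample_id=37: depth_m >= 39 OR site = 'rain' → 909
sample_id=38: depth_m >= 24 AND turbidity <= 92 → 238
sample_id=39: ELSE → -237
sample_id=40: depth_m >= 39 OR site = 'rain' → 432
sample_id=41: ELSE → -880
sample_id=42: depth_m >= 39 OR site = 'rain' → 828

-330, -399, -510, -750, -585, -853, -577, 909, 238, -237, 432, -880, 828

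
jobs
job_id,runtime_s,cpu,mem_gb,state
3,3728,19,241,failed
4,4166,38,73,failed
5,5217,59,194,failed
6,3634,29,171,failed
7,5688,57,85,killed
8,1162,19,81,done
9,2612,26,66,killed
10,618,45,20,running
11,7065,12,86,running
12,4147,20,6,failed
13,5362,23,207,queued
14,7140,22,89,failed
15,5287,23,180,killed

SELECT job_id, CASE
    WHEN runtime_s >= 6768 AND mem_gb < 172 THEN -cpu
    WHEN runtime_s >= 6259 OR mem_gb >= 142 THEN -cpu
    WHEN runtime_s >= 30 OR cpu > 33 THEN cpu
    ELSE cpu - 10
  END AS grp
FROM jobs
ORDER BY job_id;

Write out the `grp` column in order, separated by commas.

-19, 38, -59, -29, 57, 19, 26, 45, -12, 20, -23, -22, -23

job_id=3: runtime_s >= 6259 OR mem_gb >= 142 → -19
job_id=4: runtime_s >= 30 OR cpu > 33 → 38
job_id=5: runtime_s >= 6259 OR mem_gb >= 142 → -59
job_id=6: runtime_s >= 6259 OR mem_gb >= 142 → -29
job_id=7: runtime_s >= 30 OR cpu > 33 → 57
job_id=8: runtime_s >= 30 OR cpu > 33 → 19
job_id=9: runtime_s >= 30 OR cpu > 33 → 26
job_id=10: runtime_s >= 30 OR cpu > 33 → 45
job_id=11: runtime_s >= 6768 AND mem_gb < 172 → -12
job_id=12: runtime_s >= 30 OR cpu > 33 → 20
job_id=13: runtime_s >= 6259 OR mem_gb >= 142 → -23
job_id=14: runtime_s >= 6768 AND mem_gb < 172 → -22
job_id=15: runtime_s >= 6259 OR mem_gb >= 142 → -23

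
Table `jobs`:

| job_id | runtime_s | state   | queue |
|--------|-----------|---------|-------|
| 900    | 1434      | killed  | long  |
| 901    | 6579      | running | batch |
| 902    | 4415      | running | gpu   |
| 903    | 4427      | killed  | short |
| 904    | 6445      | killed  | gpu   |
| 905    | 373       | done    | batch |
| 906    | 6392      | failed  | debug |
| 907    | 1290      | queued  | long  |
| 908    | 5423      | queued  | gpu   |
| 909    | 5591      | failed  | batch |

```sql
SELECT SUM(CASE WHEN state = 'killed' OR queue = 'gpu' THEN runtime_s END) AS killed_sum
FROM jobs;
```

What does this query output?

job_id=900: ✓ → 1434
job_id=901: ✗
job_id=902: ✓ → 4415
job_id=903: ✓ → 4427
job_id=904: ✓ → 6445
job_id=905: ✗
job_id=906: ✗
job_id=907: ✗
job_id=908: ✓ → 5423
job_id=909: ✗
killed_sum = 1434 + 4415 + 4427 + 6445 + 5423 = 22144

22144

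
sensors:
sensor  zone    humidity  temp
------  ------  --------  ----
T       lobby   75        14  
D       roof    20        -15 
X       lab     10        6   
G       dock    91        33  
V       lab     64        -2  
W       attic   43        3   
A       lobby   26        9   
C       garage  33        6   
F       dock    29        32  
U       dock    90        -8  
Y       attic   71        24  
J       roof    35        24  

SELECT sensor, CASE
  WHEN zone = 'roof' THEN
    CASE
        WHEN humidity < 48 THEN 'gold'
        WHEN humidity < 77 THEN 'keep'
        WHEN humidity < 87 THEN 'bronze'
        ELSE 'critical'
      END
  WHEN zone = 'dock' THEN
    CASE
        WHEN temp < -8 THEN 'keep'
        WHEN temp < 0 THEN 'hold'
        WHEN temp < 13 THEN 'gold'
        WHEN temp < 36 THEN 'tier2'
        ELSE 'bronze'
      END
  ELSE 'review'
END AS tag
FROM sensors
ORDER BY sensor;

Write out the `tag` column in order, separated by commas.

review, review, gold, tier2, tier2, gold, review, hold, review, review, review, review

sensor=A: zone='lobby' → outer ELSE → review
sensor=C: zone='garage' → outer ELSE → review
sensor=D: zone='roof' → inner[humidity < 48] → gold
sensor=F: zone='dock' → inner[temp < 36] → tier2
sensor=G: zone='dock' → inner[temp < 36] → tier2
sensor=J: zone='roof' → inner[humidity < 48] → gold
sensor=T: zone='lobby' → outer ELSE → review
sensor=U: zone='dock' → inner[temp < 0] → hold
sensor=V: zone='lab' → outer ELSE → review
sensor=W: zone='attic' → outer ELSE → review
sensor=X: zone='lab' → outer ELSE → review
sensor=Y: zone='attic' → outer ELSE → review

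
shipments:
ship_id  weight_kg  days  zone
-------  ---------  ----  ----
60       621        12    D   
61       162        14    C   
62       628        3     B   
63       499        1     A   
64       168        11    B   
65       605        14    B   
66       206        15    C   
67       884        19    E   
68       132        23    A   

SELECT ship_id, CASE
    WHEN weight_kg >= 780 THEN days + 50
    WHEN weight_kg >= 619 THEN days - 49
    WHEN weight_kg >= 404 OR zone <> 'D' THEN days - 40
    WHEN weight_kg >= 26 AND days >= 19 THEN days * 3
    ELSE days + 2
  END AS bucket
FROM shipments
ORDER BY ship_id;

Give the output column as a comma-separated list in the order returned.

ship_id=60: weight_kg >= 619 → -37
ship_id=61: weight_kg >= 404 OR zone <> 'D' → -26
ship_id=62: weight_kg >= 619 → -46
ship_id=63: weight_kg >= 404 OR zone <> 'D' → -39
ship_id=64: weight_kg >= 404 OR zone <> 'D' → -29
ship_id=65: weight_kg >= 404 OR zone <> 'D' → -26
ship_id=66: weight_kg >= 404 OR zone <> 'D' → -25
ship_id=67: weight_kg >= 780 → 69
ship_id=68: weight_kg >= 404 OR zone <> 'D' → -17

-37, -26, -46, -39, -29, -26, -25, 69, -17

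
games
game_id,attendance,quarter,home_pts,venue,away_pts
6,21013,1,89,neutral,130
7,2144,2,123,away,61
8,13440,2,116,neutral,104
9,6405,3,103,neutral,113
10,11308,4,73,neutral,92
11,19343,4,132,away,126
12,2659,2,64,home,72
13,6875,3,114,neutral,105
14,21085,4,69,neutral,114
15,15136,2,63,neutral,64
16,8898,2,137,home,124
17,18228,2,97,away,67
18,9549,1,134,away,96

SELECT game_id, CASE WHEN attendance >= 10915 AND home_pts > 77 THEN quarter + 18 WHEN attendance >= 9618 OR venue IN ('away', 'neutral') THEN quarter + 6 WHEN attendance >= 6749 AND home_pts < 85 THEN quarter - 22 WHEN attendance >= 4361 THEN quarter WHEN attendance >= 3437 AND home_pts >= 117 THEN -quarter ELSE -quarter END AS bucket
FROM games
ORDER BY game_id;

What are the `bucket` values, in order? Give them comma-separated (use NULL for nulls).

game_id=6: attendance >= 10915 AND home_pts > 77 → 19
game_id=7: attendance >= 9618 OR venue IN ('away', 'neutral') → 8
game_id=8: attendance >= 10915 AND home_pts > 77 → 20
game_id=9: attendance >= 9618 OR venue IN ('away', 'neutral') → 9
game_id=10: attendance >= 9618 OR venue IN ('away', 'neutral') → 10
game_id=11: attendance >= 10915 AND home_pts > 77 → 22
game_id=12: ELSE → -2
game_id=13: attendance >= 9618 OR venue IN ('away', 'neutral') → 9
game_id=14: attendance >= 9618 OR venue IN ('away', 'neutral') → 10
game_id=15: attendance >= 9618 OR venue IN ('away', 'neutral') → 8
game_id=16: attendance >= 4361 → 2
game_id=17: attendance >= 10915 AND home_pts > 77 → 20
game_id=18: attendance >= 9618 OR venue IN ('away', 'neutral') → 7

19, 8, 20, 9, 10, 22, -2, 9, 10, 8, 2, 20, 7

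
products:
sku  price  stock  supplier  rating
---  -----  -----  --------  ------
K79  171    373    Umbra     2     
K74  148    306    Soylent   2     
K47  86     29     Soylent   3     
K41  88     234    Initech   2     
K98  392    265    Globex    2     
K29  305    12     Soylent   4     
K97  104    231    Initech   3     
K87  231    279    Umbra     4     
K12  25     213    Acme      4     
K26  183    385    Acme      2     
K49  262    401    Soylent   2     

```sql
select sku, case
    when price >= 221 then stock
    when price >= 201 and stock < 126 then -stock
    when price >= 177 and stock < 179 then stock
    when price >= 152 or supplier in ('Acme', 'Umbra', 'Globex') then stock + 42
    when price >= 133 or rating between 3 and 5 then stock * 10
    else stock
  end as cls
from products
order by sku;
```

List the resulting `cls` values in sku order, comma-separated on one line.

255, 427, 12, 234, 290, 401, 3060, 415, 279, 2310, 265

sku=K12: price >= 152 or supplier in ('Acme', 'Umbra', 'Globex') → 255
sku=K26: price >= 152 or supplier in ('Acme', 'Umbra', 'Globex') → 427
sku=K29: price >= 221 → 12
sku=K41: ELSE → 234
sku=K47: price >= 133 or rating between 3 and 5 → 290
sku=K49: price >= 221 → 401
sku=K74: price >= 133 or rating between 3 and 5 → 3060
sku=K79: price >= 152 or supplier in ('Acme', 'Umbra', 'Globex') → 415
sku=K87: price >= 221 → 279
sku=K97: price >= 133 or rating between 3 and 5 → 2310
sku=K98: price >= 221 → 265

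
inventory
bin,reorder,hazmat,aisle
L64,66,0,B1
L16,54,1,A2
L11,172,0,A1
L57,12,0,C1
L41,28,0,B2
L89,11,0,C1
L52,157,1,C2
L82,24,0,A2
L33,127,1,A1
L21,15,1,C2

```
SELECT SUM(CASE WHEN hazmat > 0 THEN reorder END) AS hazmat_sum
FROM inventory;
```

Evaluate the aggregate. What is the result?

353

bin=L64: ✗
bin=L16: ✓ → 54
bin=L11: ✗
bin=L57: ✗
bin=L41: ✗
bin=L89: ✗
bin=L52: ✓ → 157
bin=L82: ✗
bin=L33: ✓ → 127
bin=L21: ✓ → 15
hazmat_sum = 54 + 157 + 127 + 15 = 353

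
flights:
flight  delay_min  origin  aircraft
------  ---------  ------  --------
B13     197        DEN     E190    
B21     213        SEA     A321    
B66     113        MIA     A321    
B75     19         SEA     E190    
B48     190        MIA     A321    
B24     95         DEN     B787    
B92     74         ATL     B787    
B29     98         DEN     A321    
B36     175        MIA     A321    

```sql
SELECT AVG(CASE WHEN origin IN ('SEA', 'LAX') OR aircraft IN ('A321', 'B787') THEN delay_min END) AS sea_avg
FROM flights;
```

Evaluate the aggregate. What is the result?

flight=B13: ✗
flight=B21: ✓ → 213
flight=B66: ✓ → 113
flight=B75: ✓ → 19
flight=B48: ✓ → 190
flight=B24: ✓ → 95
flight=B92: ✓ → 74
flight=B29: ✓ → 98
flight=B36: ✓ → 175
sea_avg = (213 + 113 + 19 + 190 + 95 + 74 + 98 + 175) / 8 = 122.125

122.125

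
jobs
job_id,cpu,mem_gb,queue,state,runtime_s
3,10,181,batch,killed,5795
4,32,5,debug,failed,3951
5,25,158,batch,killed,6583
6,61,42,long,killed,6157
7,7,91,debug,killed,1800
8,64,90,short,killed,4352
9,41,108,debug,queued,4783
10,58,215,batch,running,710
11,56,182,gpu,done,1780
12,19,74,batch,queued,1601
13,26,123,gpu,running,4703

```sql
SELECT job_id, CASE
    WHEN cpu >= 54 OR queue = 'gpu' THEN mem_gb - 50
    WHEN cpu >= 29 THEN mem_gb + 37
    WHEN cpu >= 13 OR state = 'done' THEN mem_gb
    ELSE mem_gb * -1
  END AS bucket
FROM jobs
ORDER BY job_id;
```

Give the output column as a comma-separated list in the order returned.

-181, 42, 158, -8, -91, 40, 145, 165, 132, 74, 73

job_id=3: ELSE → -181
job_id=4: cpu >= 29 → 42
job_id=5: cpu >= 13 OR state = 'done' → 158
job_id=6: cpu >= 54 OR queue = 'gpu' → -8
job_id=7: ELSE → -91
job_id=8: cpu >= 54 OR queue = 'gpu' → 40
job_id=9: cpu >= 29 → 145
job_id=10: cpu >= 54 OR queue = 'gpu' → 165
job_id=11: cpu >= 54 OR queue = 'gpu' → 132
job_id=12: cpu >= 13 OR state = 'done' → 74
job_id=13: cpu >= 54 OR queue = 'gpu' → 73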